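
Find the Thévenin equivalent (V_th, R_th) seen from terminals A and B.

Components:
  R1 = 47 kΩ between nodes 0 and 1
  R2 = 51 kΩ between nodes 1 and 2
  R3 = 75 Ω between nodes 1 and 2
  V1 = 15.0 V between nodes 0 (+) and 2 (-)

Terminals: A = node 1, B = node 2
Step 1 — V_th is the open-circuit voltage V_A - V_B (nothing connected across the terminals).
Nodal analysis, taking node 2 as the 0 V reference.
Source V1 fixes V_0 = 15 V.
KCL at each unknown node (sum of currents leaving = 0; resistances in Ω):
  Node 1: (V_1 - 15)/47000 + (V_1 - 0)/51000 + (V_1 - 0)/75 = 0
Collecting terms: 0.01337 × V_1 = 0.0003191  =>  V_1 = 0.02386 V
V_th = V_1 - V_2 = 0.02386 - 0 = 0.02386 V
Step 2 — R_th: zero the source — replace V1 by a short circuit (node 2 merges into node 0) — and find the resistance seen between A (node 1) and B (node 0).
Reduce the network between node 1 (A) and node 0 (B) by series/parallel combination:
  Rp1 = R1 ‖ R2 ‖ R3 (parallel, all between nodes 0 and 1) = 1/(1/47000 + 1/51000 + 1/75) = 74.77 Ω
R_th = 74.77 Ω

Final answer: V_th = 0.02386 V, R_th = 74.77 Ω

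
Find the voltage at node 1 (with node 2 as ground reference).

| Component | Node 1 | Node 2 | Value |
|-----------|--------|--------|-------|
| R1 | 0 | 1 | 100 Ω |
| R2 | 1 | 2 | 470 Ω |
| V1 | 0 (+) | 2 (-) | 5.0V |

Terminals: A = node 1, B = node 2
Nodal analysis, taking node 2 as the 0 V reference.
Source V1 fixes V_0 = 5 V.
KCL at each unknown node (sum of currents leaving = 0; resistances in Ω):
  Node 1: (V_1 - 5)/100 + (V_1 - 0)/470 = 0
Collecting terms: 0.01213 × V_1 = 0.05  =>  V_1 = 4.123 V
The requested potential is V_1 = 4.123 V.

Final answer: V_1 = 4.123 V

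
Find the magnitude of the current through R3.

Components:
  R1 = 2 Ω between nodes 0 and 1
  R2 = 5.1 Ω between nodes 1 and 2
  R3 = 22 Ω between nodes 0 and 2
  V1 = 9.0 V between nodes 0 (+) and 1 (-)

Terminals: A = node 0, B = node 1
Nodal analysis, taking node 1 as the 0 V reference.
Source V1 fixes V_0 = 9 V.
KCL at each unknown node (sum of currents leaving = 0; resistances in Ω):
  Node 2: (V_2 - 0)/5.1 + (V_2 - 9)/22 = 0
Collecting terms: 0.2415 × V_2 = 0.4091  =>  V_2 = 1.694 V
I_R3 = (V_0 - V_2)/R3 = (9 - 1.694)/22 = 0.3321 A
|I_R3| = 0.3321 A

Final answer: |I_R3| = 0.3321 A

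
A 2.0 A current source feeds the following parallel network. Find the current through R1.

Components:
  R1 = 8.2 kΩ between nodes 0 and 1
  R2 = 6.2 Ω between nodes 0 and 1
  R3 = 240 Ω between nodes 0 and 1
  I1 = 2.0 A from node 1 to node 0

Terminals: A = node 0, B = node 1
All resistors sit directly between nodes 0 and 1, so they are in parallel and share one voltage V; the full source current 2 A splits among them.
1/R_par = 1/8200 + 1/6.2 + 1/240 = 0.1656 S  =>  R_par = 6.039 Ω
V = I × R_par = 2 × 6.039 = 12.08 V
I_R1 = V/R1 = 12.08/8200 = 0.001473 A

Final answer: 0.001473 A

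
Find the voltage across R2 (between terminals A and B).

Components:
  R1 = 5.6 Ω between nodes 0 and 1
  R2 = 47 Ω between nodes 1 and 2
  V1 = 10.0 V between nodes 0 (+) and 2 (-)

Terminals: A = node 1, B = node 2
R1 and R2 are in series across V1 (node 0 → node 1 → node 2), and the output A–B is taken across R2, so this is a voltage divider.
Series current: I = V1/(R1 + R2) = 10/(5.6 + 47) = 10/52.6 = 0.1901 A
V_R2 = I × R2 = V1 × R2/(R1 + R2) = 10 × 47/52.6 = 8.935 V

Final answer: 8.935 V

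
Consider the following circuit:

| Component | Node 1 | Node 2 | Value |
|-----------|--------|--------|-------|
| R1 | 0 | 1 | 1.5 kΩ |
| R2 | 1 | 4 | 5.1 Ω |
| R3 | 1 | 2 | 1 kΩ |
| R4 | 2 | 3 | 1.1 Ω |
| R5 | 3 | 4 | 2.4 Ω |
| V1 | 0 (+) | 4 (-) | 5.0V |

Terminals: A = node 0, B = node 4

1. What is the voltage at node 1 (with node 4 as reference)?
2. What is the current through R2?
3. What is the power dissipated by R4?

Nodal analysis, taking node 4 as the 0 V reference.
Source V1 fixes V_0 = 5 V.
KCL at each unknown node (sum of currents leaving = 0; resistances in Ω):
  Node 1: (V_1 - 5)/1500 + (V_1 - 0)/5.1 + (V_1 - V_2)/1000 = 0
  Node 2: (V_2 - V_1)/1000 + (V_2 - V_3)/1.1 = 0
  Node 3: (V_3 - V_2)/1.1 + (V_3 - 0)/2.4 = 0
Collecting terms (coefficients in siemens):
  0.1977·V_1 - 0.001·V_2 = 0.003333
  0.9101·V_2 - 0.001·V_1 - 0.9091·V_3 = 0
  1.326·V_3 - 0.9091·V_2 = 0
Solving these 3 simultaneous equations (Gaussian elimination) gives:
  V_1 = 0.01686 V, V_2 = 0.00005879 V, V_3 = 0.00004032 V
Part 1:
  Read off the nodal solution: V_1 = 0.01686 V
Part 2:
  I_R2 = (V_1 - V_4)/R2 = (0.01686 - 0)/5.1 = 0.003305 A
  Magnitude: I_R2 = 0.003305 A
Part 3:
  I_R4 = (V_2 - V_3)/R4 = (0.00005879 - 0.00004032)/1.1 = 0.0000168 A
  P_R4 = I_R4² × R4 = (0.0000168)² × 1.1 = 0.0000000003104 W

Final answers:
1. V_1 = 0.01686 V
2. I_R2 = 0.003305 A
3. P_R4 = 3.104e-10 W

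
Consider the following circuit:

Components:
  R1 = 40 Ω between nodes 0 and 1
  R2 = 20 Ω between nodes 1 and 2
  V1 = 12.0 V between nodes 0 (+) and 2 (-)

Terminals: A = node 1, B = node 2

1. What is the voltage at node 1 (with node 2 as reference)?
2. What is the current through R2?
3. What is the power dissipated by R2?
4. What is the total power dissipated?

Nodal analysis, taking node 2 as the 0 V reference.
Source V1 fixes V_0 = 12 V.
KCL at each unknown node (sum of currents leaving = 0; resistances in Ω):
  Node 1: (V_1 - 12)/40 + (V_1 - 0)/20 = 0
Collecting terms: 0.075 × V_1 = 0.3  =>  V_1 = 4 V
Part 1:
  Read off the nodal solution: V_1 = 4 V
Part 2:
  I_R2 = (V_1 - V_2)/R2 = (4 - 0)/20 = 0.2 A
  Magnitude: I_R2 = 0.2 A
Part 3:
  I_R2 = (V_1 - V_2)/R2 = (4 - 0)/20 = 0.2 A
  P_R2 = I_R2² × R2 = (0.2)² × 20 = 0.8 W
Part 4:
  Power in each resistor, P = (ΔV)²/R:
    P_R1 = (12 - 4)²/40 = 1.6 W
    P_R2 = (4 - 0)²/20 = 0.8 W
  P_total = P_R1 + P_R2 = 2.4 W

Final answers:
1. V_1 = 4 V
2. I_R2 = 0.2 A
3. P_R2 = 0.8 W
4. P_total = 2.4 W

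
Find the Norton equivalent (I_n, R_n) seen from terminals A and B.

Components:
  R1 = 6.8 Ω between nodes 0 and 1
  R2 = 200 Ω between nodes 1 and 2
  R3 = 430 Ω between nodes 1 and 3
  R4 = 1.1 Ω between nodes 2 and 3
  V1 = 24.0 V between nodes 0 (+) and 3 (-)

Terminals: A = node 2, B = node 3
Find the Thévenin equivalent first; then I_n = V_th/R_th and R_n = R_th.
Step 1 — V_th is the open-circuit voltage V_A - V_B (nothing connected across the terminals).
Nodal analysis, taking node 3 as the 0 V reference.
Source V1 fixes V_0 = 24 V.
KCL at each unknown node (sum of currents leaving = 0; resistances in Ω):
  Node 1: (V_1 - 24)/6.8 + (V_1 - V_2)/200 + (V_1 - 0)/430 = 0
  Node 2: (V_2 - V_1)/200 + (V_2 - 0)/1.1 = 0
Collecting terms (coefficients in siemens):
  0.1544·V_1 - 0.005·V_2 = 3.529
  0.9141·V_2 - 0.005·V_1 = 0
Determinant D = (0.1544)(0.9141) - (-0.005)(-0.005) = 0.1411
V_1 = [(3.529)(0.9141) - (-0.005)(0)]/D = 22.87 V
V_2 = [(0.1544)(0) - (3.529)(-0.005)]/D = 0.1251 V
V_th = V_2 - V_3 = 0.1251 - 0 = 0.1251 V
Step 2 — R_th: zero the source — replace V1 by a short circuit (node 3 merges into node 0) — and find the resistance seen between A (node 2) and B (node 0).
Reduce the network between node 2 (A) and node 0 (B) by series/parallel combination:
  Rp1 = R1 ‖ R3 (parallel, both between nodes 0 and 1) = 1/(1/6.8 + 1/430) = 6.694 Ω
  Rs1 = R2 + Rp1 (series, joined only at node 1) = 200 + 6.694 = 206.7 Ω
  Rp2 = R4 ‖ Rs1 (parallel, both between nodes 0 and 2) = 1/(1/1.1 + 1/206.7) = 1.094 Ω
R_th = 1.094 Ω
I_n = V_th/R_th = 0.1251/1.094 = 0.1143 A, and R_n = R_th = 1.094 Ω

Final answer: I_n = 0.1143 A, R_n = 1.094 Ω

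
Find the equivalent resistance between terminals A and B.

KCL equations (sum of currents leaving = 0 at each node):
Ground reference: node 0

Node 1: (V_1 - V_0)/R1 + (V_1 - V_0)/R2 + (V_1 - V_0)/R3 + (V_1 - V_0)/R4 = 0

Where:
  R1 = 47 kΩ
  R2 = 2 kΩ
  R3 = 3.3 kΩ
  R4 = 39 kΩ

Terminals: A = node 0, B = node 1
Reduce the network between node 0 (A) and node 1 (B) by series/parallel combination:
  Rp1 = R1 ‖ R2 ‖ R3 ‖ R4 (parallel, all between nodes 0 and 1) = 1/(1/47000 + 1/2000 + 1/3300 + 1/39000) = 1177 Ω
R_eq = 1.177 kΩ

Final answer: 1.177 kΩ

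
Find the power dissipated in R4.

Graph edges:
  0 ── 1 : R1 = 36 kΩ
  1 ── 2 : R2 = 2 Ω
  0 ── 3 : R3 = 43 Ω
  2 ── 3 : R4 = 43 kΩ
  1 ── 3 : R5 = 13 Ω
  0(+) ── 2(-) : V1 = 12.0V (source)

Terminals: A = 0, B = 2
Nodal analysis, taking node 2 as the 0 V reference.
Source V1 fixes V_0 = 12 V.
KCL at each unknown node (sum of currents leaving = 0; resistances in Ω):
  Node 1: (V_1 - 12)/36000 + (V_1 - 0)/2 + (V_1 - V_3)/13 = 0
  Node 3: (V_3 - 12)/43 + (V_3 - 0)/43000 + (V_3 - V_1)/13 = 0
Collecting terms (coefficients in siemens):
  0.577·V_1 - 0.07692·V_3 = 0.0003333
  0.1002·V_3 - 0.07692·V_1 = 0.2791
Determinant D = (0.577)(0.1002) - (-0.07692)(-0.07692) = 0.05189
V_1 = [(0.0003333)(0.1002) - (-0.07692)(0.2791)]/D = 0.4143 V
V_3 = [(0.577)(0.2791) - (0.0003333)(-0.07692)]/D = 3.103 V
I_R4 = (V_2 - V_3)/R4 = (0 - 3.103)/43000 = -0.00007217 A
P_R4 = I_R4² × R4 = (-0.00007217)² × 43000 = 0.0002239 W

Final answer: 0.0002239 W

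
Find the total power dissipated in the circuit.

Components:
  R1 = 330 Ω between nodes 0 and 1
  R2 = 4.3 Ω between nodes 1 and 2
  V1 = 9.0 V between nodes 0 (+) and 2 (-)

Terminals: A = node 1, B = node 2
Nodal analysis, taking node 2 as the 0 V reference.
Source V1 fixes V_0 = 9 V.
KCL at each unknown node (sum of currents leaving = 0; resistances in Ω):
  Node 1: (V_1 - 9)/330 + (V_1 - 0)/4.3 = 0
Collecting terms: 0.2356 × V_1 = 0.02727  =>  V_1 = 0.1158 V
Power in each resistor, P = (ΔV)²/R:
  P_R1 = (9 - 0.1158)²/330 = 0.2392 W
  P_R2 = (0.1158 - 0)²/4.3 = 0.003117 W
P_total = P_R1 + P_R2 = 0.2423 W

Final answer: 0.2423 W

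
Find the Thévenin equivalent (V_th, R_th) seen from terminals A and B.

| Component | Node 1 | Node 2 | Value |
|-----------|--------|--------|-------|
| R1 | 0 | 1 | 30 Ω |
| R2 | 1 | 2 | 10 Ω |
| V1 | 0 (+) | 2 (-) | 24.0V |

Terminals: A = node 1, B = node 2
Step 1 — V_th is the open-circuit voltage V_A - V_B (nothing connected across the terminals).
Nodal analysis, taking node 2 as the 0 V reference.
Source V1 fixes V_0 = 24 V.
KCL at each unknown node (sum of currents leaving = 0; resistances in Ω):
  Node 1: (V_1 - 24)/30 + (V_1 - 0)/10 = 0
Collecting terms: 0.1333 × V_1 = 0.8  =>  V_1 = 6 V
V_th = V_1 - V_2 = 6 - 0 = 6 V
Step 2 — R_th: zero the source — replace V1 by a short circuit (node 2 merges into node 0) — and find the resistance seen between A (node 1) and B (node 0).
Reduce the network between node 1 (A) and node 0 (B) by series/parallel combination:
  Rp1 = R1 ‖ R2 (parallel, both between nodes 0 and 1) = 1/(1/30 + 1/10) = 7.5 Ω
R_th = 7.5 Ω

Final answer: V_th = 6 V, R_th = 7.5 Ω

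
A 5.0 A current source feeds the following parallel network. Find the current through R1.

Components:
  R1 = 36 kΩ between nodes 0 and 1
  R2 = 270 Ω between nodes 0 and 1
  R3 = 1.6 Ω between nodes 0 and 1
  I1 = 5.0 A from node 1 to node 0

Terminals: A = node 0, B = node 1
All resistors sit directly between nodes 0 and 1, so they are in parallel and share one voltage V; the full source current 5 A splits among them.
1/R_par = 1/36000 + 1/270 + 1/1.6 = 0.6287 S  =>  R_par = 1.591 Ω
V = I × R_par = 5 × 1.591 = 7.953 V
I_R1 = V/R1 = 7.953/36000 = 0.0002209 A

Final answer: 0.0002209 A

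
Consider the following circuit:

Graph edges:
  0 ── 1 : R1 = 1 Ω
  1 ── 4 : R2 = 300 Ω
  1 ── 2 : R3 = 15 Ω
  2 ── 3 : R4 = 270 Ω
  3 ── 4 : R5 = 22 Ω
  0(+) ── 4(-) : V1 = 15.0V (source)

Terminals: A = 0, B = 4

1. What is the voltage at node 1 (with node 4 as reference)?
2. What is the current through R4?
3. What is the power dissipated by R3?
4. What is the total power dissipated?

Nodal analysis, taking node 4 as the 0 V reference.
Source V1 fixes V_0 = 15 V.
KCL at each unknown node (sum of currents leaving = 0; resistances in Ω):
  Node 1: (V_1 - 15)/1 + (V_1 - 0)/300 + (V_1 - V_2)/15 = 0
  Node 2: (V_2 - V_1)/15 + (V_2 - V_3)/270 = 0
  Node 3: (V_3 - V_2)/270 + (V_3 - 0)/22 = 0
Collecting terms (coefficients in siemens):
  1.07·V_1 - 0.06667·V_2 = 15
  0.07037·V_2 - 0.06667·V_1 - 0.003704·V_3 = 0
  0.04916·V_3 - 0.003704·V_2 = 0
Solving these 3 simultaneous equations (Gaussian elimination) gives:
  V_1 = 14.9 V, V_2 = 14.17 V, V_3 = 1.068 V
Part 1:
  Read off the nodal solution: V_1 = 14.9 V
Part 2:
  I_R4 = (V_2 - V_3)/R4 = (14.17 - 1.068)/270 = 0.04854 A
  Magnitude: I_R4 = 0.04854 A
Part 3:
  I_R3 = (V_1 - V_2)/R3 = (14.9 - 14.17)/15 = 0.04854 A
  P_R3 = I_R3² × R3 = (0.04854)² × 15 = 0.03534 W
Part 4:
  Power in each resistor, P = (ΔV)²/R:
    P_R1 = (15 - 14.9)²/1 = 0.009646 W
    P_R2 = (14.9 - 0)²/300 = 0.7402 W
    P_R3 = (14.9 - 14.17)²/15 = 0.03534 W
    P_R4 = (14.17 - 1.068)²/270 = 0.6362 W
    P_R5 = (1.068 - 0)²/22 = 0.05183 W
  P_total = P_R1 + P_R2 + P_R3 + P_R4 + P_R5 = 1.473 W

Final answers:
1. V_1 = 14.9 V
2. I_R4 = 0.04854 A
3. P_R3 = 0.03534 W
4. P_total = 1.473 W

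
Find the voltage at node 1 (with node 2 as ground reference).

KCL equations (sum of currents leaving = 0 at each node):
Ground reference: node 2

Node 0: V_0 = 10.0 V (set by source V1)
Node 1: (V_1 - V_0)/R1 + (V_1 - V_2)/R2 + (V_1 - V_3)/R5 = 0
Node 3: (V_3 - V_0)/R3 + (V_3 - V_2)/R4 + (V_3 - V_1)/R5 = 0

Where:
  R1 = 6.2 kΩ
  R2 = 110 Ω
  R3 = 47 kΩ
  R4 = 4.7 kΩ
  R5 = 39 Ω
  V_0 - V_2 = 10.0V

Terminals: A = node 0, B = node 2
Nodal analysis, taking node 2 as the 0 V reference.
Source V1 fixes V_0 = 10 V.
KCL at each unknown node (sum of currents leaving = 0; resistances in Ω):
  Node 1: (V_1 - 10)/6200 + (V_1 - 0)/110 + (V_1 - V_3)/39 = 0
  Node 3: (V_3 - 10)/47000 + (V_3 - 0)/4700 + (V_3 - V_1)/39 = 0
Collecting terms (coefficients in siemens):
  0.03489·V_1 - 0.02564·V_3 = 0.001613
  0.02588·V_3 - 0.02564·V_1 = 0.0002128
Determinant D = (0.03489)(0.02588) - (-0.02564)(-0.02564) = 0.0002454
V_1 = [(0.001613)(0.02588) - (-0.02564)(0.0002128)]/D = 0.1923 V
V_3 = [(0.03489)(0.0002128) - (0.001613)(-0.02564)]/D = 0.1988 V
The requested potential is V_1 = 0.1923 V.

Final answer: V_1 = 0.1923 V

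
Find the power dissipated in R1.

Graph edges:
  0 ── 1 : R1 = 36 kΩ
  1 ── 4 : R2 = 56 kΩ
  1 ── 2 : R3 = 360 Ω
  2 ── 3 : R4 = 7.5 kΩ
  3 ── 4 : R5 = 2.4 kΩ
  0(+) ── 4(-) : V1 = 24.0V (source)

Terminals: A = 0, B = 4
Nodal analysis, taking node 4 as the 0 V reference.
Source V1 fixes V_0 = 24 V.
KCL at each unknown node (sum of currents leaving = 0; resistances in Ω):
  Node 1: (V_1 - 24)/36000 + (V_1 - 0)/56000 + (V_1 - V_2)/360 = 0
  Node 2: (V_2 - V_1)/360 + (V_2 - V_3)/7500 = 0
  Node 3: (V_3 - V_2)/7500 + (V_3 - 0)/2400 = 0
Collecting terms (coefficients in siemens):
  0.002823·V_1 - 0.002778·V_2 = 0.0006667
  0.002911·V_2 - 0.002778·V_1 - 0.0001333·V_3 = 0
  0.00055·V_3 - 0.0001333·V_2 = 0
Solving these 3 simultaneous equations (Gaussian elimination) gives:
  V_1 = 4.659 V, V_2 = 4.495 V, V_3 = 1.09 V
I_R1 = (V_0 - V_1)/R1 = (24 - 4.659)/36000 = 0.0005373 A
P_R1 = I_R1² × R1 = (0.0005373)² × 36000 = 0.01039 W

Final answer: 0.01039 W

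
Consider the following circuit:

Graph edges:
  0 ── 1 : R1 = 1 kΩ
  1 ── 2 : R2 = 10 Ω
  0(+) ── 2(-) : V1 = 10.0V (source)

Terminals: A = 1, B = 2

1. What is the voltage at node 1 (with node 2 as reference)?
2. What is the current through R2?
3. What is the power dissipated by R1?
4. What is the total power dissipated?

Nodal analysis, taking node 2 as the 0 V reference.
Source V1 fixes V_0 = 10 V.
KCL at each unknown node (sum of currents leaving = 0; resistances in Ω):
  Node 1: (V_1 - 10)/1000 + (V_1 - 0)/10 = 0
Collecting terms: 0.101 × V_1 = 0.01  =>  V_1 = 0.09901 V
Part 1:
  Read off the nodal solution: V_1 = 0.09901 V
Part 2:
  I_R2 = (V_1 - V_2)/R2 = (0.09901 - 0)/10 = 0.009901 A
  Magnitude: I_R2 = 0.009901 A
Part 3:
  I_R1 = (V_0 - V_1)/R1 = (10 - 0.09901)/1000 = 0.009901 A
  P_R1 = I_R1² × R1 = (0.009901)² × 1000 = 0.09803 W
Part 4:
  Power in each resistor, P = (ΔV)²/R:
    P_R1 = (10 - 0.09901)²/1000 = 0.09803 W
    P_R2 = (0.09901 - 0)²/10 = 0.0009803 W
  P_total = P_R1 + P_R2 = 0.09901 W

Final answers:
1. V_1 = 0.09901 V
2. I_R2 = 0.009901 A
3. P_R1 = 0.09803 W
4. P_total = 0.09901 W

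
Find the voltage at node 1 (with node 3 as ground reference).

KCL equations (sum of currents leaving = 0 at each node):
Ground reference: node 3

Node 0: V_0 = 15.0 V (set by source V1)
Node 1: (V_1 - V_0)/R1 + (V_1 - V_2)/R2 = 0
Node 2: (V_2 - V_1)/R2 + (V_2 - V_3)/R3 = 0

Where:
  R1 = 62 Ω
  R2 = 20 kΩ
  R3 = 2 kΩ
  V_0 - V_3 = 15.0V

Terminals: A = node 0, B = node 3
Nodal analysis, taking node 3 as the 0 V reference.
Source V1 fixes V_0 = 15 V.
KCL at each unknown node (sum of currents leaving = 0; resistances in Ω):
  Node 1: (V_1 - 15)/62 + (V_1 - V_2)/20000 = 0
  Node 2: (V_2 - V_1)/20000 + (V_2 - 0)/2000 = 0
Collecting terms (coefficients in siemens):
  0.01618·V_1 - 0.00005·V_2 = 0.2419
  0.00055·V_2 - 0.00005·V_1 = 0
Determinant D = (0.01618)(0.00055) - (-0.00005)(-0.00005) = 0.000008896
V_1 = [(0.2419)(0.00055) - (-0.00005)(0)]/D = 14.96 V
V_2 = [(0.01618)(0) - (0.2419)(-0.00005)]/D = 1.36 V
The requested potential is V_1 = 14.96 V.

Final answer: V_1 = 14.96 V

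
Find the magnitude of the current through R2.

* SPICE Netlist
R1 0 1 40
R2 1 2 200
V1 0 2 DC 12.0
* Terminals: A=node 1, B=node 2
Nodal analysis, taking node 2 as the 0 V reference.
Source V1 fixes V_0 = 12 V.
KCL at each unknown node (sum of currents leaving = 0; resistances in Ω):
  Node 1: (V_1 - 12)/40 + (V_1 - 0)/200 = 0
Collecting terms: 0.03 × V_1 = 0.3  =>  V_1 = 10 V
I_R2 = (V_1 - V_2)/R2 = (10 - 0)/200 = 0.05 A
|I_R2| = 0.05 A

Final answer: |I_R2| = 0.05 A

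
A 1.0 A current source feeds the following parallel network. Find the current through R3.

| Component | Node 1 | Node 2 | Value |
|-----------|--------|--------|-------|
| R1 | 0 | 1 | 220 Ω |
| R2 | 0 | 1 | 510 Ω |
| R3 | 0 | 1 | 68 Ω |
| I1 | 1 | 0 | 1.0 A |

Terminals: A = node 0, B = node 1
All resistors sit directly between nodes 0 and 1, so they are in parallel and share one voltage V; the full source current 1 A splits among them.
1/R_par = 1/220 + 1/510 + 1/68 = 0.02121 S  =>  R_par = 47.14 Ω
V = I × R_par = 1 × 47.14 = 47.14 V
I_R3 = V/R3 = 47.14/68 = 0.6933 A

Final answer: 0.6933 A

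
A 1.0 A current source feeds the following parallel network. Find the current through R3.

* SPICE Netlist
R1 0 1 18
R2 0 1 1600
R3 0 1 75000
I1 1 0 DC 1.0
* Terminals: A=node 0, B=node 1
All resistors sit directly between nodes 0 and 1, so they are in parallel and share one voltage V; the full source current 1 A splits among them.
1/R_par = 1/18 + 1/1600 + 1/75000 = 0.05619 S  =>  R_par = 17.8 Ω
V = I × R_par = 1 × 17.8 = 17.8 V
I_R3 = V/R3 = 17.8/75000 = 0.0002373 A

Final answer: 0.0002373 A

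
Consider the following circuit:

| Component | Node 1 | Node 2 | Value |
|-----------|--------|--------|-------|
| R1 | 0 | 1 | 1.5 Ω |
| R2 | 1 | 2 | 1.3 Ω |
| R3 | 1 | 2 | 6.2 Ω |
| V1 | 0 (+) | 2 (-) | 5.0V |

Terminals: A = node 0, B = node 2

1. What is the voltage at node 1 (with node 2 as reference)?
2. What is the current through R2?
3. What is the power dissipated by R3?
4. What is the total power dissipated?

Nodal analysis, taking node 2 as the 0 V reference.
Source V1 fixes V_0 = 5 V.
KCL at each unknown node (sum of currents leaving = 0; resistances in Ω):
  Node 1: (V_1 - 5)/1.5 + (V_1 - 0)/1.3 + (V_1 - 0)/6.2 = 0
Collecting terms: 1.597 × V_1 = 3.333  =>  V_1 = 2.087 V
Part 1:
  Read off the nodal solution: V_1 = 2.087 V
Part 2:
  I_R2 = (V_1 - V_2)/R2 = (2.087 - 0)/1.3 = 1.605 A
  Magnitude: I_R2 = 1.605 A
Part 3:
  I_R3 = (V_1 - V_2)/R3 = (2.087 - 0)/6.2 = 0.3366 A
  P_R3 = I_R3² × R3 = (0.3366)² × 6.2 = 0.7025 W
Part 4:
  Power in each resistor, P = (ΔV)²/R:
    P_R1 = (5 - 2.087)²/1.5 = 5.657 W
    P_R2 = (2.087 - 0)²/1.3 = 3.35 W
    P_R3 = (2.087 - 0)²/6.2 = 0.7025 W
  P_total = P_R1 + P_R2 + P_R3 = 9.71 W

Final answers:
1. V_1 = 2.087 V
2. I_R2 = 1.605 A
3. P_R3 = 0.7025 W
4. P_total = 9.71 W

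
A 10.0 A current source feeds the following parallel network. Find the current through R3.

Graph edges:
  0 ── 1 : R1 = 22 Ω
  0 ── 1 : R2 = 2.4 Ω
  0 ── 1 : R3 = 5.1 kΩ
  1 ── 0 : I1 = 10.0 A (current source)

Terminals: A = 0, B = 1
All resistors sit directly between nodes 0 and 1, so they are in parallel and share one voltage V; the full source current 10 A splits among them.
1/R_par = 1/22 + 1/2.4 + 1/5100 = 0.4623 S  =>  R_par = 2.163 Ω
V = I × R_par = 10 × 2.163 = 21.63 V
I_R3 = V/R3 = 21.63/5100 = 0.004241 A

Final answer: 0.004241 A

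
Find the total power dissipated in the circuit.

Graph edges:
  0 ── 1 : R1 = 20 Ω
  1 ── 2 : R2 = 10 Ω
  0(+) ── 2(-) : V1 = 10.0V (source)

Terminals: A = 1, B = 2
Nodal analysis, taking node 2 as the 0 V reference.
Source V1 fixes V_0 = 10 V.
KCL at each unknown node (sum of currents leaving = 0; resistances in Ω):
  Node 1: (V_1 - 10)/20 + (V_1 - 0)/10 = 0
Collecting terms: 0.15 × V_1 = 0.5  =>  V_1 = 3.333 V
Power in each resistor, P = (ΔV)²/R:
  P_R1 = (10 - 3.333)²/20 = 2.222 W
  P_R2 = (3.333 - 0)²/10 = 1.111 W
P_total = P_R1 + P_R2 = 3.333 W

Final answer: 3.333 W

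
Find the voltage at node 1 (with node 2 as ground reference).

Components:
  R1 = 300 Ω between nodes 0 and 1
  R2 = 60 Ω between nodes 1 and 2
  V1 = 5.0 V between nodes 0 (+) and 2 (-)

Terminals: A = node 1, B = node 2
Nodal analysis, taking node 2 as the 0 V reference.
Source V1 fixes V_0 = 5 V.
KCL at each unknown node (sum of currents leaving = 0; resistances in Ω):
  Node 1: (V_1 - 5)/300 + (V_1 - 0)/60 = 0
Collecting terms: 0.02 × V_1 = 0.01667  =>  V_1 = 0.8333 V
The requested potential is V_1 = 0.8333 V.

Final answer: V_1 = 0.8333 V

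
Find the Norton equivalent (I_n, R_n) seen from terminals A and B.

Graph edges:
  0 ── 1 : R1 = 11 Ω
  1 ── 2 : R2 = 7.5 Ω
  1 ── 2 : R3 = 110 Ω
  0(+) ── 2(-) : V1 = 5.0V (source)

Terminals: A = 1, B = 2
Find the Thévenin equivalent first; then I_n = V_th/R_th and R_n = R_th.
Step 1 — V_th is the open-circuit voltage V_A - V_B (nothing connected across the terminals).
Nodal analysis, taking node 2 as the 0 V reference.
Source V1 fixes V_0 = 5 V.
KCL at each unknown node (sum of currents leaving = 0; resistances in Ω):
  Node 1: (V_1 - 5)/11 + (V_1 - 0)/7.5 + (V_1 - 0)/110 = 0
Collecting terms: 0.2333 × V_1 = 0.4545  =>  V_1 = 1.948 V
V_th = V_1 - V_2 = 1.948 - 0 = 1.948 V
Step 2 — R_th: zero the source — replace V1 by a short circuit (node 2 merges into node 0) — and find the resistance seen between A (node 1) and B (node 0).
Reduce the network between node 1 (A) and node 0 (B) by series/parallel combination:
  Rp1 = R1 ‖ R2 ‖ R3 (parallel, all between nodes 0 and 1) = 1/(1/11 + 1/7.5 + 1/110) = 4.286 Ω
R_th = 4.286 Ω
I_n = V_th/R_th = 1.948/4.286 = 0.4545 A, and R_n = R_th = 4.286 Ω

Final answer: I_n = 0.4545 A, R_n = 4.286 Ω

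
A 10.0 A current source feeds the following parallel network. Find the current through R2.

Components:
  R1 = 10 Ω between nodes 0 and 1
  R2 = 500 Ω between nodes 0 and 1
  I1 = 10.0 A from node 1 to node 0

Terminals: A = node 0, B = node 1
All resistors sit directly between nodes 0 and 1, so they are in parallel and share one voltage V; the full source current 10 A splits among them.
1/R_par = 1/10 + 1/500 = 0.102 S  =>  R_par = 9.804 Ω
V = I × R_par = 10 × 9.804 = 98.04 V
I_R2 = V/R2 = 98.04/500 = 0.1961 A

Final answer: 0.1961 A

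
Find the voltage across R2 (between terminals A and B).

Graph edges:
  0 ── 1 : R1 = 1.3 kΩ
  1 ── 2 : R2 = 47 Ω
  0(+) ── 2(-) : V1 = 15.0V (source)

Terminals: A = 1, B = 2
R1 and R2 are in series across V1 (node 0 → node 1 → node 2), and the output A–B is taken across R2, so this is a voltage divider.
Series current: I = V1/(R1 + R2) = 15/(1300 + 47) = 15/1347 = 0.01114 A
V_R2 = I × R2 = V1 × R2/(R1 + R2) = 15 × 47/1347 = 0.5234 V

Final answer: 0.5234 V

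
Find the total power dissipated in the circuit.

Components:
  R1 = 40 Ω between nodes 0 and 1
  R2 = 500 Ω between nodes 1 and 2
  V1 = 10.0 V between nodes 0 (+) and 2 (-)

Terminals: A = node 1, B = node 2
Nodal analysis, taking node 2 as the 0 V reference.
Source V1 fixes V_0 = 10 V.
KCL at each unknown node (sum of currents leaving = 0; resistances in Ω):
  Node 1: (V_1 - 10)/40 + (V_1 - 0)/500 = 0
Collecting terms: 0.027 × V_1 = 0.25  =>  V_1 = 9.259 V
Power in each resistor, P = (ΔV)²/R:
  P_R1 = (10 - 9.259)²/40 = 0.01372 W
  P_R2 = (9.259 - 0)²/500 = 0.1715 W
P_total = P_R1 + P_R2 = 0.1852 W

Final answer: 0.1852 W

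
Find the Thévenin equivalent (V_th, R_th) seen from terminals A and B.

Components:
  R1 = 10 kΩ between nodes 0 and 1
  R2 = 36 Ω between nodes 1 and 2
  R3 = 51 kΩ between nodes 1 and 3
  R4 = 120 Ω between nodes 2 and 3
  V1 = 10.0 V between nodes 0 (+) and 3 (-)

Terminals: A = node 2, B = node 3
Step 1 — V_th is the open-circuit voltage V_A - V_B (nothing connected across the terminals).
Nodal analysis, taking node 3 as the 0 V reference.
Source V1 fixes V_0 = 10 V.
KCL at each unknown node (sum of currents leaving = 0; resistances in Ω):
  Node 1: (V_1 - 10)/10000 + (V_1 - V_2)/36 + (V_1 - 0)/51000 = 0
  Node 2: (V_2 - V_1)/36 + (V_2 - 0)/120 = 0
Collecting terms (coefficients in siemens):
  0.0279·V_1 - 0.02778·V_2 = 0.001
  0.03611·V_2 - 0.02778·V_1 = 0
Determinant D = (0.0279)(0.03611) - (-0.02778)(-0.02778) = 0.0002358
V_1 = [(0.001)(0.03611) - (-0.02778)(0)]/D = 0.1531 V
V_2 = [(0.0279)(0) - (0.001)(-0.02778)]/D = 0.1178 V
V_th = V_2 - V_3 = 0.1178 - 0 = 0.1178 V
Step 2 — R_th: zero the source — replace V1 by a short circuit (node 3 merges into node 0) — and find the resistance seen between A (node 2) and B (node 0).
Reduce the network between node 2 (A) and node 0 (B) by series/parallel combination:
  Rp1 = R1 ‖ R3 (parallel, both between nodes 0 and 1) = 1/(1/10000 + 1/51000) = 8361 Ω
  Rs1 = R2 + Rp1 (series, joined only at node 1) = 36 + 8361 = 8397 Ω
  Rp2 = R4 ‖ Rs1 (parallel, both between nodes 0 and 2) = 1/(1/120 + 1/8397) = 118.3 Ω
R_th = 118.3 Ω

Final answer: V_th = 0.1178 V, R_th = 118.3 Ω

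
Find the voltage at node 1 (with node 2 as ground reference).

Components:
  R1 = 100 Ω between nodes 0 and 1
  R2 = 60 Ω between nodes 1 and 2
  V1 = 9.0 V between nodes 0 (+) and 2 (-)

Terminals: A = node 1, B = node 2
Nodal analysis, taking node 2 as the 0 V reference.
Source V1 fixes V_0 = 9 V.
KCL at each unknown node (sum of currents leaving = 0; resistances in Ω):
  Node 1: (V_1 - 9)/100 + (V_1 - 0)/60 = 0
Collecting terms: 0.02667 × V_1 = 0.09  =>  V_1 = 3.375 V
The requested potential is V_1 = 3.375 V.

Final answer: V_1 = 3.375 V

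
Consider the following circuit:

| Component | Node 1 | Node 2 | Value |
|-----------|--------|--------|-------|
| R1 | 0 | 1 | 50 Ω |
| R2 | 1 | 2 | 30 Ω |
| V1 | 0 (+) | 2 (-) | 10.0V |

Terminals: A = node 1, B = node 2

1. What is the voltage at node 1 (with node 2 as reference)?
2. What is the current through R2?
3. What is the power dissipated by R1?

Nodal analysis, taking node 2 as the 0 V reference.
Source V1 fixes V_0 = 10 V.
KCL at each unknown node (sum of currents leaving = 0; resistances in Ω):
  Node 1: (V_1 - 10)/50 + (V_1 - 0)/30 = 0
Collecting terms: 0.05333 × V_1 = 0.2  =>  V_1 = 3.75 V
Part 1:
  Read off the nodal solution: V_1 = 3.75 V
Part 2:
  I_R2 = (V_1 - V_2)/R2 = (3.75 - 0)/30 = 0.125 A
  Magnitude: I_R2 = 0.125 A
Part 3:
  I_R1 = (V_0 - V_1)/R1 = (10 - 3.75)/50 = 0.125 A
  P_R1 = I_R1² × R1 = (0.125)² × 50 = 0.7812 W

Final answers:
1. V_1 = 3.75 V
2. I_R2 = 0.125 A
3. P_R1 = 0.7812 W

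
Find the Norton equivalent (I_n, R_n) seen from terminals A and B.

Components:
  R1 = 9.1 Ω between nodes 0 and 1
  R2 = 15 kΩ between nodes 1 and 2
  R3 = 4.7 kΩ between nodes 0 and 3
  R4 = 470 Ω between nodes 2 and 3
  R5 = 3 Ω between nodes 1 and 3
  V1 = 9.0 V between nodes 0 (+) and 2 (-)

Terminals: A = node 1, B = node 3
Find the Thévenin equivalent first; then I_n = V_th/R_th and R_n = R_th.
Step 1 — V_th is the open-circuit voltage V_A - V_B (nothing connected across the terminals).
Nodal analysis, taking node 2 as the 0 V reference.
Source V1 fixes V_0 = 9 V.
KCL at each unknown node (sum of currents leaving = 0; resistances in Ω):
  Node 1: (V_1 - 9)/9.1 + (V_1 - 0)/15000 + (V_1 - V_3)/3 = 0
  Node 3: (V_3 - 9)/4700 + (V_3 - 0)/470 + (V_3 - V_1)/3 = 0
Collecting terms (coefficients in siemens):
  0.4433·V_1 - 0.3333·V_3 = 0.989
  0.3357·V_3 - 0.3333·V_1 = 0.001915
Determinant D = (0.4433)(0.3357) - (-0.3333)(-0.3333) = 0.03769
V_1 = [(0.989)(0.3357) - (-0.3333)(0.001915)]/D = 8.825 V
V_3 = [(0.4433)(0.001915) - (0.989)(-0.3333)]/D = 8.769 V
V_th = V_1 - V_3 = 8.825 - 8.769 = 0.05583 V
Step 2 — R_th: zero the source — replace V1 by a short circuit (node 2 merges into node 0) — and find the resistance seen between A (node 1) and B (node 3).
Reduce the network between node 1 (A) and node 3 (B) by series/parallel combination:
  Rp1 = R1 ‖ R2 (parallel, both between nodes 0 and 1) = 1/(1/9.1 + 1/15000) = 9.094 Ω
  Rp2 = R3 ‖ R4 (parallel, both between nodes 0 and 3) = 1/(1/4700 + 1/470) = 427.3 Ω
  Rs1 = Rp1 + Rp2 (series, joined only at node 0) = 9.094 + 427.3 = 436.4 Ω
  Rp3 = R5 ‖ Rs1 (parallel, both between nodes 1 and 3) = 1/(1/3 + 1/436.4) = 2.98 Ω
R_th = 2.98 Ω
I_n = V_th/R_th = 0.05583/2.98 = 0.01874 A, and R_n = R_th = 2.98 Ω

Final answer: I_n = 0.01874 A, R_n = 2.98 Ω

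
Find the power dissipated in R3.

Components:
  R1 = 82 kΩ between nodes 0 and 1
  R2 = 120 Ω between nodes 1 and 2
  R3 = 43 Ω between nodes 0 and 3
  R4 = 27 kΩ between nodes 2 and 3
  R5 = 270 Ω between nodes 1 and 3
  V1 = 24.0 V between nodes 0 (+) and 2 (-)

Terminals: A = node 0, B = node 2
Nodal analysis, taking node 2 as the 0 V reference.
Source V1 fixes V_0 = 24 V.
KCL at each unknown node (sum of currents leaving = 0; resistances in Ω):
  Node 1: (V_1 - 24)/82000 + (V_1 - 0)/120 + (V_1 - V_3)/270 = 0
  Node 3: (V_3 - 24)/43 + (V_3 - 0)/27000 + (V_3 - V_1)/270 = 0
Collecting terms (coefficients in siemens):
  0.01205·V_1 - 0.003704·V_3 = 0.0002927
  0.027·V_3 - 0.003704·V_1 = 0.5581
Determinant D = (0.01205)(0.027) - (-0.003704)(-0.003704) = 0.0003116
V_1 = [(0.0002927)(0.027) - (-0.003704)(0.5581)]/D = 6.66 V
V_3 = [(0.01205)(0.5581) - (0.0002927)(-0.003704)]/D = 21.59 V
I_R3 = (V_0 - V_3)/R3 = (24 - 21.59)/43 = 0.05609 A
P_R3 = I_R3² × R3 = (0.05609)² × 43 = 0.1353 W

Final answer: 0.1353 W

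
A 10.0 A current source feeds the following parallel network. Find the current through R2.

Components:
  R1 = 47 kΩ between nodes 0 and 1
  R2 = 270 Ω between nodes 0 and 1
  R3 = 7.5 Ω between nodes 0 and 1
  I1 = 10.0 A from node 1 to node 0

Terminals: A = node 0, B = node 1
All resistors sit directly between nodes 0 and 1, so they are in parallel and share one voltage V; the full source current 10 A splits among them.
1/R_par = 1/47000 + 1/270 + 1/7.5 = 0.1371 S  =>  R_par = 7.296 Ω
V = I × R_par = 10 × 7.296 = 72.96 V
I_R2 = V/R2 = 72.96/270 = 0.2702 A

Final answer: 0.2702 A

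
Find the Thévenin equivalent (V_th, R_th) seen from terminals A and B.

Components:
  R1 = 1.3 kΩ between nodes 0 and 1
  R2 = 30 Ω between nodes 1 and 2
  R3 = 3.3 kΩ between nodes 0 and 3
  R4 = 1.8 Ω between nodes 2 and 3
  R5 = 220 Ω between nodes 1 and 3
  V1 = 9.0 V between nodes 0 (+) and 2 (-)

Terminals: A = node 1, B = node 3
Step 1 — V_th is the open-circuit voltage V_A - V_B (nothing connected across the terminals).
Nodal analysis, taking node 2 as the 0 V reference.
Source V1 fixes V_0 = 9 V.
KCL at each unknown node (sum of currents leaving = 0; resistances in Ω):
  Node 1: (V_1 - 9)/1300 + (V_1 - 0)/30 + (V_1 - V_3)/220 = 0
  Node 3: (V_3 - 9)/3300 + (V_3 - 0)/1.8 + (V_3 - V_1)/220 = 0
Collecting terms (coefficients in siemens):
  0.03865·V_1 - 0.004545·V_3 = 0.006923
  0.5604·V_3 - 0.004545·V_1 = 0.002727
Determinant D = (0.03865)(0.5604) - (-0.004545)(-0.004545) = 0.02164
V_1 = [(0.006923)(0.5604) - (-0.004545)(0.002727)]/D = 0.1799 V
V_3 = [(0.03865)(0.002727) - (0.006923)(-0.004545)]/D = 0.006326 V
V_th = V_1 - V_3 = 0.1799 - 0.006326 = 0.1735 V
Step 2 — R_th: zero the source — replace V1 by a short circuit (node 2 merges into node 0) — and find the resistance seen between A (node 1) and B (node 3).
Reduce the network between node 1 (A) and node 3 (B) by series/parallel combination:
  Rp1 = R1 ‖ R2 (parallel, both between nodes 0 and 1) = 1/(1/1300 + 1/30) = 29.32 Ω
  Rp2 = R3 ‖ R4 (parallel, both between nodes 0 and 3) = 1/(1/3300 + 1/1.8) = 1.799 Ω
  Rs1 = Rp1 + Rp2 (series, joined only at node 0) = 29.32 + 1.799 = 31.12 Ω
  Rp3 = R5 ‖ Rs1 (parallel, both between nodes 1 and 3) = 1/(1/220 + 1/31.12) = 27.27 Ω
R_th = 27.27 Ω

Final answer: V_th = 0.1735 V, R_th = 27.27 Ω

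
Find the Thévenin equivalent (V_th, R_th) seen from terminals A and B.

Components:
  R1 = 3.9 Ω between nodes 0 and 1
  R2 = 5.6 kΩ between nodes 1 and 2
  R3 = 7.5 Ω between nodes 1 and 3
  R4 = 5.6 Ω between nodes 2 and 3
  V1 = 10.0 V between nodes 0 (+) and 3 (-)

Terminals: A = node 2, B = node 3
Step 1 — V_th is the open-circuit voltage V_A - V_B (nothing connected across the terminals).
Nodal analysis, taking node 3 as the 0 V reference.
Source V1 fixes V_0 = 10 V.
KCL at each unknown node (sum of currents leaving = 0; resistances in Ω):
  Node 1: (V_1 - 10)/3.9 + (V_1 - V_2)/5600 + (V_1 - 0)/7.5 = 0
  Node 2: (V_2 - V_1)/5600 + (V_2 - 0)/5.6 = 0
Collecting terms (coefficients in siemens):
  0.3899·V_1 - 0.0001786·V_2 = 2.564
  0.1787·V_2 - 0.0001786·V_1 = 0
Determinant D = (0.3899)(0.1787) - (-0.0001786)(-0.0001786) = 0.0697
V_1 = [(2.564)(0.1787) - (-0.0001786)(0)]/D = 6.576 V
V_2 = [(0.3899)(0) - (2.564)(-0.0001786)]/D = 0.006569 V
V_th = V_2 - V_3 = 0.006569 - 0 = 0.006569 V
Step 2 — R_th: zero the source — replace V1 by a short circuit (node 3 merges into node 0) — and find the resistance seen between A (node 2) and B (node 0).
Reduce the network between node 2 (A) and node 0 (B) by series/parallel combination:
  Rp1 = R1 ‖ R3 (parallel, both between nodes 0 and 1) = 1/(1/3.9 + 1/7.5) = 2.566 Ω
  Rs1 = R2 + Rp1 (series, joined only at node 1) = 5600 + 2.566 = 5603 Ω
  Rp2 = R4 ‖ Rs1 (parallel, both between nodes 0 and 2) = 1/(1/5.6 + 1/5603) = 5.594 Ω
R_th = 5.594 Ω

Final answer: V_th = 0.006569 V, R_th = 5.594 Ω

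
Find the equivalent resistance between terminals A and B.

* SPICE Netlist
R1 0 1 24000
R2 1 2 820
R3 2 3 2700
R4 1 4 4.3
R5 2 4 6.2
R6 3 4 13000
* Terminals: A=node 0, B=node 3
The network is not a plain series/parallel combination. Inject a 1 A test current into terminal A (node 0) and return it from terminal B (node 3); then R_eq = V_A / (1 A).
Nodal analysis, taking node 3 as the 0 V reference.
Current source I_test pushes 1 A into node 0 and draws it out of node 3.
KCL at each unknown node (sum of currents leaving = 0; resistances in Ω):
  Node 0: (V_0 - V_1)/24000 - 1 = 0
  Node 1: (V_1 - V_0)/24000 + (V_1 - V_2)/820 + (V_1 - V_4)/4.3 = 0
  Node 2: (V_2 - V_1)/820 + (V_2 - 0)/2700 + (V_2 - V_4)/6.2 = 0
  Node 4: (V_4 - V_1)/4.3 + (V_4 - V_2)/6.2 + (V_4 - 0)/13000 = 0
Collecting terms (coefficients in siemens):
  0.00004167·V_0 - 0.00004167·V_1 = 1
  0.2338·V_1 - 0.00004167·V_0 - 0.00122·V_2 - 0.2326·V_4 = 0
  0.1629·V_2 - 0.00122·V_1 - 0.1613·V_4 = 0
  0.3939·V_4 - 0.2326·V_1 - 0.1613·V_2 = 0
Solving these 4 simultaneous equations (Gaussian elimination) gives:
  V_0 = 26240 V, V_1 = 2244 V, V_2 = 2235 V, V_4 = 2240 V
R_eq = V_0 / 1 A = 26240 Ω = 26.24 kΩ

Final answer: 26.24 kΩ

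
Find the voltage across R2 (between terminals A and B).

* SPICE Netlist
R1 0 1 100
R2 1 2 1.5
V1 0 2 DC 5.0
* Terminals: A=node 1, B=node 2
R1 and R2 are in series across V1 (node 0 → node 1 → node 2), and the output A–B is taken across R2, so this is a voltage divider.
Series current: I = V1/(R1 + R2) = 5/(100 + 1.5) = 5/101.5 = 0.04926 A
V_R2 = I × R2 = V1 × R2/(R1 + R2) = 5 × 1.5/101.5 = 0.07389 V

Final answer: 0.07389 V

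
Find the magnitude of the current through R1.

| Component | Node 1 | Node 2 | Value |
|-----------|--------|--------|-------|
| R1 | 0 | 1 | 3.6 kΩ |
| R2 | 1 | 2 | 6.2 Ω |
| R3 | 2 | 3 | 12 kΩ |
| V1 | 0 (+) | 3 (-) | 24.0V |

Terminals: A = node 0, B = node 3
Nodal analysis, taking node 3 as the 0 V reference.
Source V1 fixes V_0 = 24 V.
KCL at each unknown node (sum of currents leaving = 0; resistances in Ω):
  Node 1: (V_1 - 24)/3600 + (V_1 - V_2)/6.2 = 0
  Node 2: (V_2 - V_1)/6.2 + (V_2 - 0)/12000 = 0
Collecting terms (coefficients in siemens):
  0.1616·V_1 - 0.1613·V_2 = 0.006667
  0.1614·V_2 - 0.1613·V_1 = 0
Determinant D = (0.1616)(0.1614) - (-0.1613)(-0.1613) = 0.00005827
V_1 = [(0.006667)(0.1614) - (-0.1613)(0)]/D = 18.46 V
V_2 = [(0.1616)(0) - (0.006667)(-0.1613)]/D = 18.45 V
I_R1 = (V_0 - V_1)/R1 = (24 - 18.46)/3600 = 0.001538 A
|I_R1| = 0.001538 A

Final answer: |I_R1| = 0.001538 A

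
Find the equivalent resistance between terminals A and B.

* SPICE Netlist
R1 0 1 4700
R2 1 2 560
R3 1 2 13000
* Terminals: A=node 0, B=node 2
Reduce the network between node 0 (A) and node 2 (B) by series/parallel combination:
  Rp1 = R2 ‖ R3 (parallel, both between nodes 1 and 2) = 1/(1/560 + 1/13000) = 536.9 Ω
  Rs1 = R1 + Rp1 (series, joined only at node 1) = 4700 + 536.9 = 5237 Ω
R_eq = 5.237 kΩ

Final answer: 5.237 kΩ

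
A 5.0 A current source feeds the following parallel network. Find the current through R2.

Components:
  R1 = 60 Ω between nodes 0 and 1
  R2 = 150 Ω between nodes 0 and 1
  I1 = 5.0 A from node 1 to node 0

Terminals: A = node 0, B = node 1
All resistors sit directly between nodes 0 and 1, so they are in parallel and share one voltage V; the full source current 5 A splits among them.
1/R_par = 1/60 + 1/150 = 0.02333 S  =>  R_par = 42.86 Ω
V = I × R_par = 5 × 42.86 = 214.3 V
I_R2 = V/R2 = 214.3/150 = 1.429 A

Final answer: 1.429 A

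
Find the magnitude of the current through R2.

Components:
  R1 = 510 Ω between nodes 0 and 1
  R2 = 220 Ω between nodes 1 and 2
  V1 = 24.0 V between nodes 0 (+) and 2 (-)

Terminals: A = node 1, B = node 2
Nodal analysis, taking node 2 as the 0 V reference.
Source V1 fixes V_0 = 24 V.
KCL at each unknown node (sum of currents leaving = 0; resistances in Ω):
  Node 1: (V_1 - 24)/510 + (V_1 - 0)/220 = 0
Collecting terms: 0.006506 × V_1 = 0.04706  =>  V_1 = 7.233 V
I_R2 = (V_1 - V_2)/R2 = (7.233 - 0)/220 = 0.03288 A
|I_R2| = 0.03288 A

Final answer: |I_R2| = 0.03288 A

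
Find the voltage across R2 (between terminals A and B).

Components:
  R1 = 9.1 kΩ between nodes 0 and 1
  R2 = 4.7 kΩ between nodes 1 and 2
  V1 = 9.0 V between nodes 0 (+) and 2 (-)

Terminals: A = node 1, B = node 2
R1 and R2 are in series across V1 (node 0 → node 1 → node 2), and the output A–B is taken across R2, so this is a voltage divider.
Series current: I = V1/(R1 + R2) = 9/(9100 + 4700) = 9/13800 = 0.0006522 A
V_R2 = I × R2 = V1 × R2/(R1 + R2) = 9 × 4700/13800 = 3.065 V

Final answer: 3.065 V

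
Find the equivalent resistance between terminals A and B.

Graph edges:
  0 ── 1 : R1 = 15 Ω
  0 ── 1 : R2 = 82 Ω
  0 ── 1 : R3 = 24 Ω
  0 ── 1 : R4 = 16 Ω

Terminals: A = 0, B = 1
Reduce the network between node 0 (A) and node 1 (B) by series/parallel combination:
  Rp1 = R1 ‖ R2 ‖ R3 ‖ R4 (parallel, all between nodes 0 and 1) = 1/(1/15 + 1/82 + 1/24 + 1/16) = 5.464 Ω
R_eq = 5.464 Ω

Final answer: 5.464 Ω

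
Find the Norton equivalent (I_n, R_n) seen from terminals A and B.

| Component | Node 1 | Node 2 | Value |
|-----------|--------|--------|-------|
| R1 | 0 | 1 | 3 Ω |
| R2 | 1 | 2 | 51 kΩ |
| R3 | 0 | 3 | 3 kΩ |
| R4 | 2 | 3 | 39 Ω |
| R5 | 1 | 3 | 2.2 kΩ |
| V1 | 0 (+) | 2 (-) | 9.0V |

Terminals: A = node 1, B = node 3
Find the Thévenin equivalent first; then I_n = V_th/R_th and R_n = R_th.
Step 1 — V_th is the open-circuit voltage V_A - V_B (nothing connected across the terminals).
Nodal analysis, taking node 2 as the 0 V reference.
Source V1 fixes V_0 = 9 V.
KCL at each unknown node (sum of currents leaving = 0; resistances in Ω):
  Node 1: (V_1 - 9)/3 + (V_1 - 0)/51000 + (V_1 - V_3)/2200 = 0
  Node 3: (V_3 - 9)/3000 + (V_3 - 0)/39 + (V_3 - V_1)/2200 = 0
Collecting terms (coefficients in siemens):
  0.3338·V_1 - 0.0004545·V_3 = 3
  0.02643·V_3 - 0.0004545·V_1 = 0.003
Determinant D = (0.3338)(0.02643) - (-0.0004545)(-0.0004545) = 0.008822
V_1 = [(3)(0.02643) - (-0.0004545)(0.003)]/D = 8.988 V
V_3 = [(0.3338)(0.003) - (3)(-0.0004545)]/D = 0.2681 V
V_th = V_1 - V_3 = 8.988 - 0.2681 = 8.719 V
Step 2 — R_th: zero the source — replace V1 by a short circuit (node 2 merges into node 0) — and find the resistance seen between A (node 1) and B (node 3).
Reduce the network between node 1 (A) and node 3 (B) by series/parallel combination:
  Rp1 = R1 ‖ R2 (parallel, both between nodes 0 and 1) = 1/(1/3 + 1/51000) = 3 Ω
  Rp2 = R3 ‖ R4 (parallel, both between nodes 0 and 3) = 1/(1/3000 + 1/39) = 38.5 Ω
  Rs1 = Rp1 + Rp2 (series, joined only at node 0) = 3 + 38.5 = 41.5 Ω
  Rp3 = R5 ‖ Rs1 (parallel, both between nodes 1 and 3) = 1/(1/2200 + 1/41.5) = 40.73 Ω
R_th = 40.73 Ω
I_n = V_th/R_th = 8.719/40.73 = 0.2141 A, and R_n = R_th = 40.73 Ω

Final answer: I_n = 0.2141 A, R_n = 40.73 Ω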